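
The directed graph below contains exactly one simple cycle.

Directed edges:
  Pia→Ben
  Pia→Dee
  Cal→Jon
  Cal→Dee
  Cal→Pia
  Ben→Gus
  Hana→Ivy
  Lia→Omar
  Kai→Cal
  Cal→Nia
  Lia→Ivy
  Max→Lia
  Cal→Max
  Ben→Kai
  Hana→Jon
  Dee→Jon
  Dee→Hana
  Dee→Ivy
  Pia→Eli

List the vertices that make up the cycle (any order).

Ben, Cal, Kai, Pia

DFS with gray/black marking from Cal:
Cal gray
  Max gray
    Lia gray
      Ivy gray
      Ivy black
      Omar gray
      Omar black
    Lia black
  Max black
  Dee gray
    Dee→Ivy: Ivy black — skip
    Hana gray
      Jon gray
      Jon black
      Hana→Ivy: Ivy black — skip
    Hana black
    Dee→Jon: Jon black — skip
  Dee black
  Pia gray
    Pia→Dee: Dee black — skip
    Ben gray
      Gus gray
      Gus black
      Kai gray
        Kai→Cal: Cal is gray → back edge
Back edge closes the cycle Cal → Pia → Ben → Kai → Cal; its vertices are {Ben, Cal, Kai, Pia}.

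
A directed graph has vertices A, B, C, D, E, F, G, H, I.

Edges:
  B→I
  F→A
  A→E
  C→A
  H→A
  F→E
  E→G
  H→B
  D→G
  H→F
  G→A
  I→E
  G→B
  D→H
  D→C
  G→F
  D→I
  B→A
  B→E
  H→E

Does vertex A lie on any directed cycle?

Yes

A is on a cycle iff A can reach itself via ≥1 edge.
A → E → G → A — yes.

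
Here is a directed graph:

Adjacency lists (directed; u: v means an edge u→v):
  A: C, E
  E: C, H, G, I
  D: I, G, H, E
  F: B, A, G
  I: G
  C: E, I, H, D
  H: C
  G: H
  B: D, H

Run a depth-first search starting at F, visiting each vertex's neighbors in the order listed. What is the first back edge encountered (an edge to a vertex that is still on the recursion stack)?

DFS from F (visiting each vertex's neighbors in the order listed); mark gray on enter, black on exit:
F gray
  B gray
    D gray
      I gray
        G gray
          H gray
            C gray
              E gray
                E→C: C is gray → back edge
First back edge: E → C.

E->C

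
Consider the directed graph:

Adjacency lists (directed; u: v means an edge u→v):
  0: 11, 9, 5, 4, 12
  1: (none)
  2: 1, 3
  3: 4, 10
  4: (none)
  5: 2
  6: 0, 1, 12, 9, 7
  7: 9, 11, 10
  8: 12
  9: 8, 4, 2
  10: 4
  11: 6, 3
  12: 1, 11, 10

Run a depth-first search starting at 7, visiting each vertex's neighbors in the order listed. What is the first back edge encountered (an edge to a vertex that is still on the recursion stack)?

DFS from 7 (visiting each vertex's neighbors in the order listed); mark gray on enter, black on exit:
7 gray
  9 gray
    8 gray
      12 gray
        1 gray
        1 black
        11 gray
          6 gray
            0 gray
              0→11: 11 is gray → back edge
First back edge: 0 → 11.

0->11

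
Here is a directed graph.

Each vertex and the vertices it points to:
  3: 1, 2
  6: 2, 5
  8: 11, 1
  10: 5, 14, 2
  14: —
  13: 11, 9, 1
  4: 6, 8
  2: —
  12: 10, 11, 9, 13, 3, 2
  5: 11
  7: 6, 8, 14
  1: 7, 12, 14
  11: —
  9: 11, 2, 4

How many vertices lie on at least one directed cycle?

8

A vertex is on a directed cycle iff it belongs to a strongly connected component of size ≥ 2 (or has a self-loop).
The vertices on cycles are {1, 3, 4, 7, 8, 9, 12, 13} — 8 in total.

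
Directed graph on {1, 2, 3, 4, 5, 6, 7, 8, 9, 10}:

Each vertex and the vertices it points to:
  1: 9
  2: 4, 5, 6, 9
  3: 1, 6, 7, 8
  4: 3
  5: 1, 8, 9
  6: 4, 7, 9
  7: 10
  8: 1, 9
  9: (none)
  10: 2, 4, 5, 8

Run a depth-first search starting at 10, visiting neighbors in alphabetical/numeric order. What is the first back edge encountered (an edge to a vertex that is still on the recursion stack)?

DFS from 10 (visiting neighbors in alphabetical/numeric order); mark gray on enter, black on exit:
10 gray
  2 gray
    4 gray
      3 gray
        1 gray
          9 gray
          9 black
        1 black
        6 gray
          6→4: 4 is gray → back edge
First back edge: 6 → 4.

6->4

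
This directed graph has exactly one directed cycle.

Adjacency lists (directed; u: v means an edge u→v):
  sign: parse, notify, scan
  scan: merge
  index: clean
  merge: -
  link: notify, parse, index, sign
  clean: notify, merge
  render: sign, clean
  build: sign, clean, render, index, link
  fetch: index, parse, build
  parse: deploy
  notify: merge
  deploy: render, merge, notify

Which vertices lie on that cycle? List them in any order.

sign, parse, deploy, render

DFS with gray/black marking from render:
render gray
  sign gray
    parse gray
      deploy gray
        deploy→render: render is gray → back edge
Back edge closes the cycle render → sign → parse → deploy → render; its vertices are {sign, parse, deploy, render}.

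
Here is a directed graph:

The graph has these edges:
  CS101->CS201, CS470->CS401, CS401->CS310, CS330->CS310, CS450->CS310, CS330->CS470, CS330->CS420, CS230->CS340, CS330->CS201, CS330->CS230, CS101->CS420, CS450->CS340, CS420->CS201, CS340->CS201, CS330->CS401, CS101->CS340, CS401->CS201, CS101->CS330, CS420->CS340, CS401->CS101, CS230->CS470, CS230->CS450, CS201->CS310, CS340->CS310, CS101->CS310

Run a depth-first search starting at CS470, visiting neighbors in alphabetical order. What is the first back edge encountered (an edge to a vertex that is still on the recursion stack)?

CS230->CS470

DFS from CS470 (visiting neighbors in alphabetical order); mark gray on enter, black on exit:
CS470 gray
  CS401 gray
    CS101 gray
      CS201 gray
        CS310 gray
        CS310 black
      CS201 black
      CS101→CS310: CS310 black — skip
      CS330 gray
        CS330→CS201: CS201 black — skip
        CS230 gray
          CS340 gray
            CS340→CS201: CS201 black — skip
            CS340→CS310: CS310 black — skip
          CS340 black
          CS450 gray
            CS450→CS310: CS310 black — skip
            CS450→CS340: CS340 black — skip
          CS450 black
          CS230→CS470: CS470 is gray → back edge
First back edge: CS230 → CS470.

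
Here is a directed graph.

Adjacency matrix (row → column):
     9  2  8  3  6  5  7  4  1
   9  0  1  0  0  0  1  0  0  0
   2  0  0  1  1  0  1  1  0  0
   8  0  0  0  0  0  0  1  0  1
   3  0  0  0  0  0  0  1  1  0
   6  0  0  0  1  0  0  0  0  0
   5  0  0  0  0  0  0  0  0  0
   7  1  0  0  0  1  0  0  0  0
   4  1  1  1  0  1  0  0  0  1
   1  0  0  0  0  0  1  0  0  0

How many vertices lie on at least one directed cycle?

7

A vertex is on a directed cycle iff it belongs to a strongly connected component of size ≥ 2 (or has a self-loop).
The vertices on cycles are {2, 3, 4, 6, 7, 8, 9} — 7 in total.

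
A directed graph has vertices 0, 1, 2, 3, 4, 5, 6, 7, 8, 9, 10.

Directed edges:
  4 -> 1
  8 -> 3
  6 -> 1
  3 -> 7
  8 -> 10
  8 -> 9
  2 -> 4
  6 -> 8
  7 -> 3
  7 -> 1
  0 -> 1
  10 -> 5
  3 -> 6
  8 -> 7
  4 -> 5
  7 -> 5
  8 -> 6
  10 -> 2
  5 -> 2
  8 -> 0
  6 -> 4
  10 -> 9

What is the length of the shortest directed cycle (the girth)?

For each vertex v, BFS finds the shortest path from v back to v.
The shortest such closed walk is 8 → 6 → 8, length 2.

2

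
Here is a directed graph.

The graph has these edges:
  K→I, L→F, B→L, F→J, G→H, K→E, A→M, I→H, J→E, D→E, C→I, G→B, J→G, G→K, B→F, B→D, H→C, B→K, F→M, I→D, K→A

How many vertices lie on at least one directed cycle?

8

A vertex is on a directed cycle iff it belongs to a strongly connected component of size ≥ 2 (or has a self-loop).
The vertices on cycles are {B, C, F, G, H, I, J, L} — 8 in total.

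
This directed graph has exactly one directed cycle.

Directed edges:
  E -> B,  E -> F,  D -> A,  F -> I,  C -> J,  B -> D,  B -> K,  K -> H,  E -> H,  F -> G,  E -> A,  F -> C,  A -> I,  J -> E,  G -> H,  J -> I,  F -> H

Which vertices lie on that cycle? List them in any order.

C, E, F, J

DFS with gray/black marking from E:
E gray
  F gray
    I gray
    I black
    G gray
      H gray
      H black
    G black
    C gray
      J gray
        J→E: E is gray → back edge
Back edge closes the cycle E → F → C → J → E; its vertices are {C, E, F, J}.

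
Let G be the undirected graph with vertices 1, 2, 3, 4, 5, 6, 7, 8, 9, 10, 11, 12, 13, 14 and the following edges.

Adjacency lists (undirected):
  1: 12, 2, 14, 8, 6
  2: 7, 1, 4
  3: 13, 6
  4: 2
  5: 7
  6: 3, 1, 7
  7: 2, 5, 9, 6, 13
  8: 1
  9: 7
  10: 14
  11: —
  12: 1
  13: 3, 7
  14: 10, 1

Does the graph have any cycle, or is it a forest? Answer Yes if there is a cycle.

DFS, tracking each vertex's parent; an edge to a visited non-parent vertex closes a cycle.
Start from 10:
visit 10 (parent –)
  visit 14 (parent 10)
    14–10: parent, skip
    visit 1 (parent 14)
      visit 12 (parent 1)
        12–1: parent, skip
      visit 2 (parent 1)
        visit 7 (parent 2)
          7–2: parent, skip
          visit 5 (parent 7)
            5–7: parent, skip
          visit 9 (parent 7)
            9–7: parent, skip
          visit 6 (parent 7)
            visit 3 (parent 6)
              visit 13 (parent 3)
                13–3: parent, skip
                13–7: 7 visited and ≠ parent → cycle
Cycle: 7 – 6 – 3 – 13 – 7.

Yes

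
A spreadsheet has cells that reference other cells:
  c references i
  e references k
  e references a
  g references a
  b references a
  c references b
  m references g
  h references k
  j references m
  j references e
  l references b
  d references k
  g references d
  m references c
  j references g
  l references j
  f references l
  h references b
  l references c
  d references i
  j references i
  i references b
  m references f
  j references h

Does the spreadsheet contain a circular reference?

Yes

DFS with white/gray/black marking, starting from c:
c gray
  b gray
    a gray
    a black
  b black
  i gray
    i→b: b black — skip
  i black
c black
d gray
  k gray
  k black
  d→i: i black — skip
d black
e gray
  e→k: k black — skip
  e→a: a black — skip
e black
f gray
  l gray
    l→c: c black — skip
    j gray
      g gray
        g→a: a black — skip
        g→d: d black — skip
      g black
      j→e: e black — skip
      j→i: i black — skip
      m gray
        m→f: f is gray → back edge
Back edge found, so a cycle exists: f → l → j → m → f.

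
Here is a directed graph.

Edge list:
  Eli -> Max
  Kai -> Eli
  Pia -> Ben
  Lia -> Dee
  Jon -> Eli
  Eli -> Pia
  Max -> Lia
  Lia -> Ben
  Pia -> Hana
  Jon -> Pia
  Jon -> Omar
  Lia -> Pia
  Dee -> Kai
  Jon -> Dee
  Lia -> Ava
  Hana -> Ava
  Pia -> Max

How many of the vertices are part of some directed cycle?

6

A vertex is on a directed cycle iff it belongs to a strongly connected component of size ≥ 2 (or has a self-loop).
The vertices on cycles are {Dee, Eli, Kai, Lia, Max, Pia} — 6 in total.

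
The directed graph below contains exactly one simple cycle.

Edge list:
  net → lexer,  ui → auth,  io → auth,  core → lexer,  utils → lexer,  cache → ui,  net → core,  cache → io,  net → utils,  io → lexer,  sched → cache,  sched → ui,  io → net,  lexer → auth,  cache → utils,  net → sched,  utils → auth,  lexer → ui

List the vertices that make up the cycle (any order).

io, net, cache, sched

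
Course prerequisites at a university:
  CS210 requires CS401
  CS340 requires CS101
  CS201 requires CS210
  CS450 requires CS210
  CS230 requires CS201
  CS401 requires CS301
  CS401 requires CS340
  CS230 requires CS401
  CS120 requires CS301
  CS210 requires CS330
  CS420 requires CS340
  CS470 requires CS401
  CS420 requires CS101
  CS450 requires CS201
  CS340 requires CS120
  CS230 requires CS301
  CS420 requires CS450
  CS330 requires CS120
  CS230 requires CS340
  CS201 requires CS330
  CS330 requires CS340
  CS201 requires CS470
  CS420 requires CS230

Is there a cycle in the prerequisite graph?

No

DFS with white/gray/black marking, starting from CS120:
CS120 gray
  CS301 gray
  CS301 black
CS120 black
CS201 gray
  CS470 gray
    CS401 gray
      CS401→CS301: CS301 black — skip
      CS340 gray
        CS101 gray
        CS101 black
        CS340→CS120: CS120 black — skip
      CS340 black
    CS401 black
  CS470 black
  CS330 gray
    CS330→CS120: CS120 black — skip
    CS330→CS340: CS340 black — skip
  CS330 black
  CS210 gray
    CS210→CS401: CS401 black — skip
    CS210→CS330: CS330 black — skip
  CS210 black
CS201 black
CS420 gray
  CS230 gray
    CS230→CS340: CS340 black — skip
    CS230→CS401: CS401 black — skip
    CS230→CS201: CS201 black — skip
    CS230→CS301: CS301 black — skip
  CS230 black
  CS450 gray
    CS450→CS201: CS201 black — skip
    CS450→CS210: CS210 black — skip
  CS450 black
  CS420→CS340: CS340 black — skip
  CS420→CS101: CS101 black — skip
CS420 black
Every edge goes to a white or black vertex — no back edge, so the graph is acyclic.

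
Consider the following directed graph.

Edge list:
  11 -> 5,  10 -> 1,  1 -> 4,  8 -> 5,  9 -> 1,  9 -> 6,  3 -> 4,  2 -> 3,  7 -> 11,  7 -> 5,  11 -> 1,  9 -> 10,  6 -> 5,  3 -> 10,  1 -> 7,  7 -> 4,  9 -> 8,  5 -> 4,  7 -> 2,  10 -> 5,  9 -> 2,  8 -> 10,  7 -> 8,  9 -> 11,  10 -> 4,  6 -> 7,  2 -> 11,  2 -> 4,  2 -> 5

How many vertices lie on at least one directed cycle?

7

A vertex is on a directed cycle iff it belongs to a strongly connected component of size ≥ 2 (or has a self-loop).
The vertices on cycles are {1, 2, 3, 7, 8, 10, 11} — 7 in total.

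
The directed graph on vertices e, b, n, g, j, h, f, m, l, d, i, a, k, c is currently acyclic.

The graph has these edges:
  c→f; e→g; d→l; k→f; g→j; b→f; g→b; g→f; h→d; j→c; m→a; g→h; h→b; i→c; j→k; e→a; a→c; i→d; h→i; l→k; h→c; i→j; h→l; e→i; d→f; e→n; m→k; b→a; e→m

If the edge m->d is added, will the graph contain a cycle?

Adding m→d creates a cycle iff d can already reach m.
Explore from d: no path reaches m. The graph stays acyclic.

No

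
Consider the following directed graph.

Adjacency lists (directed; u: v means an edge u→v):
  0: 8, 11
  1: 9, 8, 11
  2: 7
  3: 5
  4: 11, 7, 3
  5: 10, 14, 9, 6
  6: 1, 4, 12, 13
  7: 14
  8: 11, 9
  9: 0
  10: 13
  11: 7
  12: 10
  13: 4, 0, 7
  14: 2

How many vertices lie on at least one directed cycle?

13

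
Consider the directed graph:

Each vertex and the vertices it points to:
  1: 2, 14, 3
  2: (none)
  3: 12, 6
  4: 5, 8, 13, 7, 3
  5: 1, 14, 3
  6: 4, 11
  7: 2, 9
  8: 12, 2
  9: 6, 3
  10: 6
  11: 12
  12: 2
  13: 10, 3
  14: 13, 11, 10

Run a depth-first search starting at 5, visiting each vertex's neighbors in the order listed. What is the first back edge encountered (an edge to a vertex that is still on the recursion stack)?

DFS from 5 (visiting each vertex's neighbors in the order listed); mark gray on enter, black on exit:
5 gray
  1 gray
    2 gray
    2 black
    14 gray
      13 gray
        10 gray
          6 gray
            4 gray
              4→5: 5 is gray → back edge
First back edge: 4 → 5.

4->5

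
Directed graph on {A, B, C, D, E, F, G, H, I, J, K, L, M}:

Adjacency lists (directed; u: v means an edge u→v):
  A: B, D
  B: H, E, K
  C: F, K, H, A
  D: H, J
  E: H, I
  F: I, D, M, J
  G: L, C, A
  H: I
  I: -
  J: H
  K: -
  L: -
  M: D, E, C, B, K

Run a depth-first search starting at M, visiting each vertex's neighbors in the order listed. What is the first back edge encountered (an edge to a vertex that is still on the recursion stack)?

F→M

DFS from M (visiting each vertex's neighbors in the order listed); mark gray on enter, black on exit:
M gray
  D gray
    H gray
      I gray
      I black
    H black
    J gray
      J→H: H black — skip
    J black
  D black
  E gray
    E→H: H black — skip
    E→I: I black — skip
  E black
  C gray
    F gray
      F→I: I black — skip
      F→D: D black — skip
      F→M: M is gray → back edge
First back edge: F → M.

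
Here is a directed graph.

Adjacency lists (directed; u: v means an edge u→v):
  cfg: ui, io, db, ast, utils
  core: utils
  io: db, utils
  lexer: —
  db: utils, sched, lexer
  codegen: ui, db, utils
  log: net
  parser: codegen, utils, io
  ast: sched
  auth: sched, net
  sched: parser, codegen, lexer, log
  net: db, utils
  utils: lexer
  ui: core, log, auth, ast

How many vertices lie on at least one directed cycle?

A vertex is on a directed cycle iff it belongs to a strongly connected component of size ≥ 2 (or has a self-loop).
The vertices on cycles are {db, io, ui, ast, log, net, auth, sched, parser, codegen} — 10 in total.

10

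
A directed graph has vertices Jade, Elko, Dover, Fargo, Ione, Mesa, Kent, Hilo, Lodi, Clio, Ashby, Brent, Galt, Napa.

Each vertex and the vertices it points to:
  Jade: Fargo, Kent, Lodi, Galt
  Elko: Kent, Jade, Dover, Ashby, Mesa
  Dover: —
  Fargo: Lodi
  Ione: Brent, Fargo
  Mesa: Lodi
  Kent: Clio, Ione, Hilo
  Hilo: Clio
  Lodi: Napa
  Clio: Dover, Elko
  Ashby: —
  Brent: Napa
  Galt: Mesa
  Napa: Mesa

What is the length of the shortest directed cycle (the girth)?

3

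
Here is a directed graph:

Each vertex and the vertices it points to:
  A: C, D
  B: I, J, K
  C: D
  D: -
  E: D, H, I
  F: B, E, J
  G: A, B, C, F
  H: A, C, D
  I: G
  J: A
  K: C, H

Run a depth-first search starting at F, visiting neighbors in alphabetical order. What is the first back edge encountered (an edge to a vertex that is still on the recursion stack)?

G→B

DFS from F (visiting neighbors in alphabetical order); mark gray on enter, black on exit:
F gray
  B gray
    I gray
      G gray
        A gray
          C gray
            D gray
            D black
          C black
          A→D: D black — skip
        A black
        G→B: B is gray → back edge
First back edge: G → B.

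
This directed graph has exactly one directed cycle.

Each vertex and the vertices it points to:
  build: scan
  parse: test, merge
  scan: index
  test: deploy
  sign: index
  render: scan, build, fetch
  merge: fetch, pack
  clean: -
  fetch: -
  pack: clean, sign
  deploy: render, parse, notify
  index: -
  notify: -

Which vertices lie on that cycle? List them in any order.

test, parse, deploy

DFS with gray/black marking from deploy:
deploy gray
  render gray
    scan gray
      index gray
      index black
    scan black
    build gray
      build→scan: scan black — skip
    build black
    fetch gray
    fetch black
  render black
  parse gray
    test gray
      test→deploy: deploy is gray → back edge
Back edge closes the cycle deploy → parse → test → deploy; its vertices are {test, parse, deploy}.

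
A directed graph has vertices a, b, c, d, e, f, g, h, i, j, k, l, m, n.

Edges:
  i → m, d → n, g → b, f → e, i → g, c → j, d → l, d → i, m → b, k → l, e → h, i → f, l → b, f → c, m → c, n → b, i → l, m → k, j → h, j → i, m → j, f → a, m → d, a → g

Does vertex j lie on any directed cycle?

j is on a cycle iff j can reach itself via ≥1 edge.
j → i → m → j — yes.

Yes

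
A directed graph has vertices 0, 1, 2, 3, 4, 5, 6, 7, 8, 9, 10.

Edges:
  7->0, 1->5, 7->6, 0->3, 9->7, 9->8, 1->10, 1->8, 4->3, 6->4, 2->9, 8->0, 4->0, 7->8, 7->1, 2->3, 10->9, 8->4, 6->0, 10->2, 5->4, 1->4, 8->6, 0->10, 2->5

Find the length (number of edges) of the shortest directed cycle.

4

For each vertex v, BFS finds the shortest path from v back to v.
The shortest such closed walk is 7 → 1 → 10 → 9 → 7, length 4.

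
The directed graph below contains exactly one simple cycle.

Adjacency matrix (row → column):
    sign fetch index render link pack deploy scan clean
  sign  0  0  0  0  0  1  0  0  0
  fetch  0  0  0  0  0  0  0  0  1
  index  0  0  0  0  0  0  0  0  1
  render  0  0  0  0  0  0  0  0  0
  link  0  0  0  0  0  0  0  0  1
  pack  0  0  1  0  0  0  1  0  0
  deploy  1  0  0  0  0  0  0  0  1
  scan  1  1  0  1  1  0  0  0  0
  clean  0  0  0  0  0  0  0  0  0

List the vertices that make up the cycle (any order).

pack, sign, deploy

DFS with gray/black marking from sign:
sign gray
  pack gray
    deploy gray
      deploy→sign: sign is gray → back edge
Back edge closes the cycle sign → pack → deploy → sign; its vertices are {pack, sign, deploy}.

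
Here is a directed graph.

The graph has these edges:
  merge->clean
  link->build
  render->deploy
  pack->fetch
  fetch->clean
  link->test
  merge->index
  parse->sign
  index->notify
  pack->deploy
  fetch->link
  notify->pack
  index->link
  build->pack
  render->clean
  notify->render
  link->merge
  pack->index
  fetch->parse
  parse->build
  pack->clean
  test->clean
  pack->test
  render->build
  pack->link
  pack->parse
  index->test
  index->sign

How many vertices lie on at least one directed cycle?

9

A vertex is on a directed cycle iff it belongs to a strongly connected component of size ≥ 2 (or has a self-loop).
The vertices on cycles are {link, pack, build, fetch, index, merge, parse, notify, render} — 9 in total.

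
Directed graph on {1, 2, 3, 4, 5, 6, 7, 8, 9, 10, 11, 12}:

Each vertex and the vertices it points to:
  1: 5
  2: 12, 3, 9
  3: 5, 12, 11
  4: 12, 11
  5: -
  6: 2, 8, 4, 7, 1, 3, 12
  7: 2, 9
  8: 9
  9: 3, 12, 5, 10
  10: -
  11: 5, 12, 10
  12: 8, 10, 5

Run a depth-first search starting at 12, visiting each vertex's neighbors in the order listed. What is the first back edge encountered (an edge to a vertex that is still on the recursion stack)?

DFS from 12 (visiting each vertex's neighbors in the order listed); mark gray on enter, black on exit:
12 gray
  8 gray
    9 gray
      3 gray
        5 gray
        5 black
        3→12: 12 is gray → back edge
First back edge: 3 → 12.

3->12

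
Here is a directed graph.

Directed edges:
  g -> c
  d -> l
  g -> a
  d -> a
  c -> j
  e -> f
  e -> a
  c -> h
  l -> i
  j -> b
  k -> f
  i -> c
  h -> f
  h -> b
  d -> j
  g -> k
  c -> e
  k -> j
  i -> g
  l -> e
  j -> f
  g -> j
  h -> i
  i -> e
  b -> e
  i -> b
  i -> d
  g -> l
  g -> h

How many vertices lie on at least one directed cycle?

A vertex is on a directed cycle iff it belongs to a strongly connected component of size ≥ 2 (or has a self-loop).
The vertices on cycles are {c, d, g, h, i, l} — 6 in total.

6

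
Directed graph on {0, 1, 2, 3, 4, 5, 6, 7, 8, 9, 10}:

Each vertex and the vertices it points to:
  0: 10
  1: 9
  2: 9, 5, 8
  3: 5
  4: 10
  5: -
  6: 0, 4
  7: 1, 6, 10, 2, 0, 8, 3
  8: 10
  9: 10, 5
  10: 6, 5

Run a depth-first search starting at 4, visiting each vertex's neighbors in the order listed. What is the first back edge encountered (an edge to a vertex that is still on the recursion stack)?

DFS from 4 (visiting each vertex's neighbors in the order listed); mark gray on enter, black on exit:
4 gray
  10 gray
    6 gray
      0 gray
        0→10: 10 is gray → back edge
First back edge: 0 → 10.

0->10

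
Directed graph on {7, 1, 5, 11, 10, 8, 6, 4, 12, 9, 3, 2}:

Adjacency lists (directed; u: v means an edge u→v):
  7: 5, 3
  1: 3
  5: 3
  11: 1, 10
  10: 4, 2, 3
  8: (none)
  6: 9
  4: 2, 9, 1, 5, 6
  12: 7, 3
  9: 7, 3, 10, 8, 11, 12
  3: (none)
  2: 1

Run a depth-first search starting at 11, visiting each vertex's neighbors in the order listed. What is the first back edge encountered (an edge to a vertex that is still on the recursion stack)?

9->10

DFS from 11 (visiting each vertex's neighbors in the order listed); mark gray on enter, black on exit:
11 gray
  1 gray
    3 gray
    3 black
  1 black
  10 gray
    4 gray
      2 gray
        2→1: 1 black — skip
      2 black
      9 gray
        7 gray
          5 gray
            5→3: 3 black — skip
          5 black
          7→3: 3 black — skip
        7 black
        9→3: 3 black — skip
        9→10: 10 is gray → back edge
First back edge: 9 → 10.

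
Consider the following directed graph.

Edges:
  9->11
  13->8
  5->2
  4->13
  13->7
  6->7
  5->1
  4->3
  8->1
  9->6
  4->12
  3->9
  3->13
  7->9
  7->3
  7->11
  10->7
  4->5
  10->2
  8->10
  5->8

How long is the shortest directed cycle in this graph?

For each vertex v, BFS finds the shortest path from v back to v.
The shortest such closed walk is 3 → 13 → 7 → 3, length 3.

3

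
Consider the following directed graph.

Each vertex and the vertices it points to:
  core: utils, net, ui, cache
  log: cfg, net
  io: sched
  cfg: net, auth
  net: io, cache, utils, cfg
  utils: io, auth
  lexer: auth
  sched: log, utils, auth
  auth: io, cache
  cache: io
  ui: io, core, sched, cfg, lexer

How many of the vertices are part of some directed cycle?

10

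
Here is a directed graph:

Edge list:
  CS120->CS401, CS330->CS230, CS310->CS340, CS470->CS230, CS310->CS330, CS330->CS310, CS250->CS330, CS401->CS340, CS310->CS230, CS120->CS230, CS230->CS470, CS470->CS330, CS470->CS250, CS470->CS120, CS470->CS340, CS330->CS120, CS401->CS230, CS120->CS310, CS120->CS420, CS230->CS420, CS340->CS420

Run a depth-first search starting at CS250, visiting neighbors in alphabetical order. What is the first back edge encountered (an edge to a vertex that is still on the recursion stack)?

CS470→CS120

DFS from CS250 (visiting neighbors in alphabetical order); mark gray on enter, black on exit:
CS250 gray
  CS330 gray
    CS120 gray
      CS230 gray
        CS420 gray
        CS420 black
        CS470 gray
          CS470→CS120: CS120 is gray → back edge
First back edge: CS470 → CS120.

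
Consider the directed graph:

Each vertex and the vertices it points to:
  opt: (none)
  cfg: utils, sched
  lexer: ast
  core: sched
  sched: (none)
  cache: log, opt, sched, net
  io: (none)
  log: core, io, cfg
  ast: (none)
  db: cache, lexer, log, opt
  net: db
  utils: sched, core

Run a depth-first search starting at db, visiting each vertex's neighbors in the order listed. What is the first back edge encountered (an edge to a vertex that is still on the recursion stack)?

net→db

DFS from db (visiting each vertex's neighbors in the order listed); mark gray on enter, black on exit:
db gray
  cache gray
    log gray
      core gray
        sched gray
        sched black
      core black
      io gray
      io black
      cfg gray
        utils gray
          utils→sched: sched black — skip
          utils→core: core black — skip
        utils black
        cfg→sched: sched black — skip
      cfg black
    log black
    opt gray
    opt black
    cache→sched: sched black — skip
    net gray
      net→db: db is gray → back edge
First back edge: net → db.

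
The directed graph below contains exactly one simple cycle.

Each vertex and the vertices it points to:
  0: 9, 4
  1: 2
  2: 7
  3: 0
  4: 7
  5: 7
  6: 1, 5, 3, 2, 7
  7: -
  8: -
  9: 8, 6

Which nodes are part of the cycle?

0, 3, 6, 9

DFS with gray/black marking from 9:
9 gray
  8 gray
  8 black
  6 gray
    1 gray
      2 gray
        7 gray
        7 black
      2 black
    1 black
    5 gray
      5→7: 7 black — skip
    5 black
    3 gray
      0 gray
        0→9: 9 is gray → back edge
Back edge closes the cycle 9 → 6 → 3 → 0 → 9; its vertices are {0, 3, 6, 9}.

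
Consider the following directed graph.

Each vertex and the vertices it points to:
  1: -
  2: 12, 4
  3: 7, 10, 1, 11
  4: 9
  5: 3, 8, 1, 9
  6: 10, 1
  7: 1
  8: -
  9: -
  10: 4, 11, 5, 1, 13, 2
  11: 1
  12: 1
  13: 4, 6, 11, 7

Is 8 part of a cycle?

No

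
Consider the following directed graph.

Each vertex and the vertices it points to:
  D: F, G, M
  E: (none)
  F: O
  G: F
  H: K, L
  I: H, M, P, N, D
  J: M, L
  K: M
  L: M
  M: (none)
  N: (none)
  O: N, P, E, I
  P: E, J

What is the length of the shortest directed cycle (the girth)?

For each vertex v, BFS finds the shortest path from v back to v.
The shortest such closed walk is O → I → D → F → O, length 4.

4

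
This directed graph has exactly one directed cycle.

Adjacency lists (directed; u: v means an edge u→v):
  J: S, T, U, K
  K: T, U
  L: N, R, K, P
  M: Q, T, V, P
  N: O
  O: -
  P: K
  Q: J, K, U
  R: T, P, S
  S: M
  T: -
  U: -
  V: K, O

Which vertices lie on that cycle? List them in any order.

J, M, Q, S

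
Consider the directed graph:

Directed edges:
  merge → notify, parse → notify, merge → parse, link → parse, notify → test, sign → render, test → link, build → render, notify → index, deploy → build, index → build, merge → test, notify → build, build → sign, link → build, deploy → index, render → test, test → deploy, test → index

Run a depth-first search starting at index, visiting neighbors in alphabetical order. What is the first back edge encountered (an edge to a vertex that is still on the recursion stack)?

deploy->build

DFS from index (visiting neighbors in alphabetical order); mark gray on enter, black on exit:
index gray
  build gray
    render gray
      test gray
        deploy gray
          deploy→build: build is gray → back edge
First back edge: deploy → build.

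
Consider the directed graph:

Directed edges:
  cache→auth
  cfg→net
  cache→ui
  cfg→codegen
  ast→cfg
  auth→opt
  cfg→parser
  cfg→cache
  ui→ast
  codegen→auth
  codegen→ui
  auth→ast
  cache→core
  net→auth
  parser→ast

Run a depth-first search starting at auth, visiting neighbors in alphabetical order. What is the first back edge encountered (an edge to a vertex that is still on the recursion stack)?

DFS from auth (visiting neighbors in alphabetical order); mark gray on enter, black on exit:
auth gray
  ast gray
    cfg gray
      cache gray
        cache→auth: auth is gray → back edge
First back edge: cache → auth.

cache→auth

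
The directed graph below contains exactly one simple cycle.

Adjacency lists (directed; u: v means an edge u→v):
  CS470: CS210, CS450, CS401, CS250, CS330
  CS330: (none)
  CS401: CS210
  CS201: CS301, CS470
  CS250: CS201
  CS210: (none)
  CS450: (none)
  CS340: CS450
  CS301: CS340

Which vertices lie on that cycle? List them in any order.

CS201, CS250, CS470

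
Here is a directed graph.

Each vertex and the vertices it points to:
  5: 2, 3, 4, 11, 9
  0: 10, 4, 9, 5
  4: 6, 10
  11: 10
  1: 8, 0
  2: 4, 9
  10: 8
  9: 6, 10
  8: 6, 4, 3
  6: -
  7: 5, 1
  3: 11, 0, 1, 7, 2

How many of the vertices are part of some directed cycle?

A vertex is on a directed cycle iff it belongs to a strongly connected component of size ≥ 2 (or has a self-loop).
The vertices on cycles are {0, 1, 2, 3, 4, 5, 7, 8, 9, 10, 11} — 11 in total.

11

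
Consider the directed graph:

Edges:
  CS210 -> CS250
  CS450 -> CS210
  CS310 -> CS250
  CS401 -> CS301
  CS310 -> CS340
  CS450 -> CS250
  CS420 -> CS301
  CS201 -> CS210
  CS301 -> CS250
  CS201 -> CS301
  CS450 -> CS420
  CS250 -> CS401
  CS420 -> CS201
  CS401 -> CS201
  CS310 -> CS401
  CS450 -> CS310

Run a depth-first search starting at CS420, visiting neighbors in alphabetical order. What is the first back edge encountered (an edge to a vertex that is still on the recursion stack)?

CS401->CS201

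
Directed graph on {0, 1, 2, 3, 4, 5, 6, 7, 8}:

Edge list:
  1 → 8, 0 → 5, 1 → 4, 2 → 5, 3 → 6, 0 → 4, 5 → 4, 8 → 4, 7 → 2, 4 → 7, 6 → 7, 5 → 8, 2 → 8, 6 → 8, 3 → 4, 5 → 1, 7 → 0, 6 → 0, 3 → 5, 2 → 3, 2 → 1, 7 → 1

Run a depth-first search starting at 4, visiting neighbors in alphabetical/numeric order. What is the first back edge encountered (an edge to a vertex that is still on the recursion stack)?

DFS from 4 (visiting neighbors in alphabetical/numeric order); mark gray on enter, black on exit:
4 gray
  7 gray
    0 gray
      0→4: 4 is gray → back edge
First back edge: 0 → 4.

0->4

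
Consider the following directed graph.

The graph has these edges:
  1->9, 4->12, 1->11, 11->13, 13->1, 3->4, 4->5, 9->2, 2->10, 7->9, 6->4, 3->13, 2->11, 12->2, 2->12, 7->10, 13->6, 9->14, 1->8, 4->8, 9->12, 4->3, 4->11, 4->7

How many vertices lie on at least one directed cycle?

A vertex is on a directed cycle iff it belongs to a strongly connected component of size ≥ 2 (or has a self-loop).
The vertices on cycles are {1, 2, 3, 4, 6, 7, 9, 11, 12, 13} — 10 in total.

10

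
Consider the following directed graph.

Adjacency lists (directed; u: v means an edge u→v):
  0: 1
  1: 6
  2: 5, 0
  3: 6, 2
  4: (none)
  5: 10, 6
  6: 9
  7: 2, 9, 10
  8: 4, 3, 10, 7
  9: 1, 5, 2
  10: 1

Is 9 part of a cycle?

Yes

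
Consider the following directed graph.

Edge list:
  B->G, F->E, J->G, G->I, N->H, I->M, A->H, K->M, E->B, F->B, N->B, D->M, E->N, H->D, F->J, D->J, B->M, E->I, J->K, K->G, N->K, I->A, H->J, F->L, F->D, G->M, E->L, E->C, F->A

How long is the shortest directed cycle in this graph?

5

For each vertex v, BFS finds the shortest path from v back to v.
The shortest such closed walk is A → H → J → G → I → A, length 5.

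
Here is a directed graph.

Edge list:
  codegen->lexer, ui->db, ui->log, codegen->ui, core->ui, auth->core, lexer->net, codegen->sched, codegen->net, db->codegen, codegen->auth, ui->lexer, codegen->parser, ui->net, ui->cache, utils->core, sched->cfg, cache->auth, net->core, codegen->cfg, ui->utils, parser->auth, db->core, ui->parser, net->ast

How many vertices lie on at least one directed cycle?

A vertex is on a directed cycle iff it belongs to a strongly connected component of size ≥ 2 (or has a self-loop).
The vertices on cycles are {db, ui, net, auth, core, cache, lexer, utils, parser, codegen} — 10 in total.

10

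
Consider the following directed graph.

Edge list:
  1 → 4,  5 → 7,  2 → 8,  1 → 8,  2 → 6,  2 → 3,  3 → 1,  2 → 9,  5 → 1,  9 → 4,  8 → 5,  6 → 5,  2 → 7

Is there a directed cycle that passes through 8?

8 is on a cycle iff 8 can reach itself via ≥1 edge.
8 → 5 → 1 → 8 — yes.

Yes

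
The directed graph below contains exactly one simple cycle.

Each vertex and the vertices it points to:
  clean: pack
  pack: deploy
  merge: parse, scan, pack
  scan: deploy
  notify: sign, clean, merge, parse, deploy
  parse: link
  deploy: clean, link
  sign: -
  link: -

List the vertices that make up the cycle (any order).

DFS with gray/black marking from deploy:
deploy gray
  clean gray
    pack gray
      pack→deploy: deploy is gray → back edge
Back edge closes the cycle deploy → clean → pack → deploy; its vertices are {pack, clean, deploy}.

pack, clean, deploy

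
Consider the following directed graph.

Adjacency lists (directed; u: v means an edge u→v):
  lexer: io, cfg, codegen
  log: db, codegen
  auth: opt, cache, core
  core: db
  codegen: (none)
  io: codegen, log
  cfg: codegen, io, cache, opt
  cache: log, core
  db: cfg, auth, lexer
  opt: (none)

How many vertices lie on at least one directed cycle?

A vertex is on a directed cycle iff it belongs to a strongly connected component of size ≥ 2 (or has a self-loop).
The vertices on cycles are {db, io, cfg, log, auth, core, cache, lexer} — 8 in total.

8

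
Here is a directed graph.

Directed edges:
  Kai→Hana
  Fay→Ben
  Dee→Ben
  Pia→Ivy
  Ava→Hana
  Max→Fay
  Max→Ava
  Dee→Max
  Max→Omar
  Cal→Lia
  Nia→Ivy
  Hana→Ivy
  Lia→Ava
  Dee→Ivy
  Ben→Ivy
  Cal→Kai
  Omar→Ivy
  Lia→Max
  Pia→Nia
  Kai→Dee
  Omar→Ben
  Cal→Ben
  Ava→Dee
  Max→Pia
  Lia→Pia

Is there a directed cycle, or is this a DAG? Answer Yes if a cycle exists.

DFS with white/gray/black marking, starting from Ivy:
Ivy gray
Ivy black
Fay gray
  Ben gray
    Ben→Ivy: Ivy black — skip
  Ben black
Fay black
Hana gray
  Hana→Ivy: Ivy black — skip
Hana black
Ava gray
  Dee gray
    Dee→Ivy: Ivy black — skip
    Dee→Ben: Ben black — skip
    Max gray
      Max→Fay: Fay black — skip
      Max→Ava: Ava is gray → back edge
Back edge found, so a cycle exists: Ava → Dee → Max → Ava.

Yes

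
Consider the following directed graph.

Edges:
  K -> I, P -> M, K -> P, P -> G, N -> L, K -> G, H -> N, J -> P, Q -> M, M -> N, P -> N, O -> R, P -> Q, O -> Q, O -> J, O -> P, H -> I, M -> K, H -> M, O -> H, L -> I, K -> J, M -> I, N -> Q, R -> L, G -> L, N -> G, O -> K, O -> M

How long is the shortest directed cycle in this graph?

For each vertex v, BFS finds the shortest path from v back to v.
The shortest such closed walk is Q → M → N → Q, length 3.

3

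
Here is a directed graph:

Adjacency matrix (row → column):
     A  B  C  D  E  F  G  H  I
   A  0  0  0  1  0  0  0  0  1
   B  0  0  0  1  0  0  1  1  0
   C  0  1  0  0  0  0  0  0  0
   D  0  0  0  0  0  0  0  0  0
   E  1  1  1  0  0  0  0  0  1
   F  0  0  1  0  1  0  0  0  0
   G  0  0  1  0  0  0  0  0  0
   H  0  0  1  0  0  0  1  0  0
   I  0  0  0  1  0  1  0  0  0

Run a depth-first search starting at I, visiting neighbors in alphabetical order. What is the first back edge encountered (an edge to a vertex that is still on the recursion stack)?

DFS from I (visiting neighbors in alphabetical order); mark gray on enter, black on exit:
I gray
  D gray
  D black
  F gray
    C gray
      B gray
        B→D: D black — skip
        G gray
          G→C: C is gray → back edge
First back edge: G → C.

G→C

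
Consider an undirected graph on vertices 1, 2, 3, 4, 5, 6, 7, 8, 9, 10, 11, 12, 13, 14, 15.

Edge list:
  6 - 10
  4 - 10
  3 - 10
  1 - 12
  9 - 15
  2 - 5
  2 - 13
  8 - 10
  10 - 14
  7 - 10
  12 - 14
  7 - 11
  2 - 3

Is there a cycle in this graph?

No

DFS, tracking each vertex's parent; an edge to a visited non-parent vertex closes a cycle.
Start from 4:
visit 4 (parent –)
  visit 10 (parent 4)
    visit 8 (parent 10)
      8–10: parent, skip
    visit 7 (parent 10)
      7–10: parent, skip
      visit 11 (parent 7)
        11–7: parent, skip
    visit 14 (parent 10)
      visit 12 (parent 14)
        visit 1 (parent 12)
          1–12: parent, skip
        12–14: parent, skip
      14–10: parent, skip
    10–4: parent, skip
    visit 3 (parent 10)
      3–10: parent, skip
      visit 2 (parent 3)
        2–3: parent, skip
        visit 13 (parent 2)
          13–2: parent, skip
        visit 5 (parent 2)
          5–2: parent, skip
    visit 6 (parent 10)
      6–10: parent, skip
visit 9 (parent –)
  visit 15 (parent 9)
    15–9: parent, skip
No non-parent visited neighbor found — the graph is a forest.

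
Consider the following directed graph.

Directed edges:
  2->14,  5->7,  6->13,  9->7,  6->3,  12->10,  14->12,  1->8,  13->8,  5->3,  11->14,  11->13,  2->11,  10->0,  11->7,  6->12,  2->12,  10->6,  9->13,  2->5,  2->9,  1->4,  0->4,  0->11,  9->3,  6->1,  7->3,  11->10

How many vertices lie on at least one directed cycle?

A vertex is on a directed cycle iff it belongs to a strongly connected component of size ≥ 2 (or has a self-loop).
The vertices on cycles are {0, 6, 10, 11, 12, 14} — 6 in total.

6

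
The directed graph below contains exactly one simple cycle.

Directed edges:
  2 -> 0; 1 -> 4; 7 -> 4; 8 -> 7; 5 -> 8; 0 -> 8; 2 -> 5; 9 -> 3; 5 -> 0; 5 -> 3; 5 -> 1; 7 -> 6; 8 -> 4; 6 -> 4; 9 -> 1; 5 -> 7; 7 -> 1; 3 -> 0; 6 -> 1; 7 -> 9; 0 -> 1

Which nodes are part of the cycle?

0, 3, 7, 8, 9

DFS with gray/black marking from 3:
3 gray
  0 gray
    8 gray
      7 gray
        9 gray
          1 gray
            4 gray
            4 black
          1 black
          9→3: 3 is gray → back edge
Back edge closes the cycle 3 → 0 → 8 → 7 → 9 → 3; its vertices are {0, 3, 7, 8, 9}.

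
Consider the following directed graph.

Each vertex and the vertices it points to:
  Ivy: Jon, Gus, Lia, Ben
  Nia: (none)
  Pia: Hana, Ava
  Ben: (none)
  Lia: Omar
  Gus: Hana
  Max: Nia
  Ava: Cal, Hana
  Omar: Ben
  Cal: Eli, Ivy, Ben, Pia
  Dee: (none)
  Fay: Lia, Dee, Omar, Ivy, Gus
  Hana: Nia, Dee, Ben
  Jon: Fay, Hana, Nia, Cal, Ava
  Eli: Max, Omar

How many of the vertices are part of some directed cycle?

A vertex is on a directed cycle iff it belongs to a strongly connected component of size ≥ 2 (or has a self-loop).
The vertices on cycles are {Ava, Cal, Fay, Ivy, Jon, Pia} — 6 in total.

6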